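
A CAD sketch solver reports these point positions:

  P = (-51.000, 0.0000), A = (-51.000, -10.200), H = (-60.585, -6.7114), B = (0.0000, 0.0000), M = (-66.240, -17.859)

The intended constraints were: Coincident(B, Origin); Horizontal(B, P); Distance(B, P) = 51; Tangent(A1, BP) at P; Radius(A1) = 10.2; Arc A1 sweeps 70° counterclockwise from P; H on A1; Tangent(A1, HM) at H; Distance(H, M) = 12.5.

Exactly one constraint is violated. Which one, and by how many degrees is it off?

Tangent(A1, HM) at H — off by 6.90°.

B = (0.00, 0.00) ✓; B.y = 0.00, P.y = 0.00 ✓; |BP| = 51.00 ✓; ∠(AP, PB) = 90.00° ✓; |AP| = 10.20 ✓; bearing(A→H) − bearing(A→P) = 70.00° ✓; |AH| = 10.20 ✓; ∠(AH, HM) = 96.90° ✗; |HM| = 12.50 ✓.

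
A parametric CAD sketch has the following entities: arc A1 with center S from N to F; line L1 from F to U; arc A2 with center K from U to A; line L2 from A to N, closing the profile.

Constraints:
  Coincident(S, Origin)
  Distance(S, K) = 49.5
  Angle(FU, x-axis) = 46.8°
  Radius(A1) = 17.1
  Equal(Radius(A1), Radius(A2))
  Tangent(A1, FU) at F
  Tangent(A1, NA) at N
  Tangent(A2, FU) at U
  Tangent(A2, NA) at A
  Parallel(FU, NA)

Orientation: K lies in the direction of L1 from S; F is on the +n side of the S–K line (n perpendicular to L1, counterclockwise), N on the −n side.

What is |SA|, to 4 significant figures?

52.37

Tangency of A1 to both parallel lines with radius 17.1 puts F and N at S ± 17.1·n: F = (-12.47, 11.71), N = (12.47, -11.71). Equal radii place U and A the same way about K: U = K + 17.1·n = (21.42, 47.79), A = K − 17.1·n = (46.35, 24.38). Then |SA| = |A − S| = 52.37.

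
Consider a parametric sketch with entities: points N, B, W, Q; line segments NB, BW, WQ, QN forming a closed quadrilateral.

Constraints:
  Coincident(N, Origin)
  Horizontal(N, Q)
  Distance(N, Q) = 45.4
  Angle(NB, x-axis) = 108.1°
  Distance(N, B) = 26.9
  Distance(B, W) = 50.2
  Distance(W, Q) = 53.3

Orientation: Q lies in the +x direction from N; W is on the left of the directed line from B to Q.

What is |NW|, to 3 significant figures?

62.4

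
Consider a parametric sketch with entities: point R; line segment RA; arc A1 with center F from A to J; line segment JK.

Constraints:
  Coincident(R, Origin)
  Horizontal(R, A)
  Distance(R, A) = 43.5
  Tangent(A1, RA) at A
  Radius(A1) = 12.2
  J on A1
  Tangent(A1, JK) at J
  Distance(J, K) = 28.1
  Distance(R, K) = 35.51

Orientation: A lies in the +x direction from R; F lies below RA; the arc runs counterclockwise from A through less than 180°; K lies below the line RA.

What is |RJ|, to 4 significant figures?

33.54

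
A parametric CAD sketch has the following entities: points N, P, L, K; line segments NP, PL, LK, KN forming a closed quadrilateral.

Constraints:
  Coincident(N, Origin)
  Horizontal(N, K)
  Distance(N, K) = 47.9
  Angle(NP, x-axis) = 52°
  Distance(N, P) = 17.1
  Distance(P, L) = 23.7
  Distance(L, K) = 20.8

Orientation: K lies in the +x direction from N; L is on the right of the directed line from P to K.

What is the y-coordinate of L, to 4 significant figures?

-3.219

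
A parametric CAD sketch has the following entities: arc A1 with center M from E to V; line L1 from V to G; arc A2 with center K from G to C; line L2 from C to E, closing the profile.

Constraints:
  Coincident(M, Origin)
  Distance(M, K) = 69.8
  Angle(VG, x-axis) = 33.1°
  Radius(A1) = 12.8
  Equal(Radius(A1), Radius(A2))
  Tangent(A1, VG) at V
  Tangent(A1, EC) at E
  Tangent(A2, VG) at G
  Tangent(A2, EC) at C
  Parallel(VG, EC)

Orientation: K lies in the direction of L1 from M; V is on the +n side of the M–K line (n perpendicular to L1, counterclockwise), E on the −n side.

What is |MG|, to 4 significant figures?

70.96

The slot axis is L1's direction at 33.1°, so u = (cos 33.1°, sin 33.1°) = (0.8377, 0.5461) and n = (−sin 33.1°, cos 33.1°) = (-0.5461, 0.8377). M is at the origin and K lies 69.8 along u from M, so K = 69.8·u = (58.47, 38.12). Tangency of A1 to both parallel lines with radius 12.8 puts V and E at M ± 12.8·n: V = (-6.990, 10.72), E = (6.990, -10.72). Equal radii place G and C the same way about K: G = K + 12.8·n = (51.48, 48.84), C = K − 12.8·n = (65.46, 27.40). Then |MG| = |G − M| = 70.96.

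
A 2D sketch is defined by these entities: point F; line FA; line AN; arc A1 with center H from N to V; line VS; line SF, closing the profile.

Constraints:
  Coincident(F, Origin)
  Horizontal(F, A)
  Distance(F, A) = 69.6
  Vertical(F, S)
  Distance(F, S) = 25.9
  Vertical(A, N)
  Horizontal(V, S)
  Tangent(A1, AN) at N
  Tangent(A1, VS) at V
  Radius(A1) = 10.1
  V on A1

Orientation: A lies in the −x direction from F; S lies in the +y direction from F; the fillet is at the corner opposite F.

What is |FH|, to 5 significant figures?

61.562

F is at the origin; F and A share the same y with |FA| = 69.6 and A on the −x side, so A = (-69.600, 0.0000). FS is vertical with |FS| = 25.9 and S on the +y side, so S = (0.0000, 25.900). The virtual corner opposite F is at (-69.600, 25.900). Since A1 is tangent to AN there, HN ⟂ AN and A1 meets VS tangentially, so HV is at right angles to VS, with radius 10.1, so the center H sits 10.1 in from both sides at H = (-59.500, 15.800). Then |FH| = |H − F| = 61.562.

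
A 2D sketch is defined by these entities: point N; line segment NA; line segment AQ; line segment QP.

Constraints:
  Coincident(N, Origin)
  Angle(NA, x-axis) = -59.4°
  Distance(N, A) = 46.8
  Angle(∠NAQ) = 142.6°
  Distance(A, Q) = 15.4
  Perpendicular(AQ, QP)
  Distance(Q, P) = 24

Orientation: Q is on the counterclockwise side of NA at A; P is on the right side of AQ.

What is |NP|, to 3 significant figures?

74.2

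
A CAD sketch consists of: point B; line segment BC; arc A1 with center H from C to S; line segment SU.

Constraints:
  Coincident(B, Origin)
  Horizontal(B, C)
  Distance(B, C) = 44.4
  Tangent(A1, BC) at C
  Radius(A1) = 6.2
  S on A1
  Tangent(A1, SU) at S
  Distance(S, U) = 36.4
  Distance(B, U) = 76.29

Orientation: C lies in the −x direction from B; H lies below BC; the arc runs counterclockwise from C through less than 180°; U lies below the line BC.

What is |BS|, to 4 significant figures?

49.86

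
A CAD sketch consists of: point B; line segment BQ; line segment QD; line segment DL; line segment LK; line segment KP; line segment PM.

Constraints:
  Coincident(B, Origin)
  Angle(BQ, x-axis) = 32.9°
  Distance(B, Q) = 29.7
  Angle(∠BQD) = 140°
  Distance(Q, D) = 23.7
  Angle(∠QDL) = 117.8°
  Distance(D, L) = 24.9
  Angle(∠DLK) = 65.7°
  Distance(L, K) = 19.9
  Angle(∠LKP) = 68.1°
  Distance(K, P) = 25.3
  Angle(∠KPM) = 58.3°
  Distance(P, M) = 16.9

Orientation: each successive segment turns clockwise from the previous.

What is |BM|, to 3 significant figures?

57.4

∠LKP = 68.1° gives KP at 64.5° from the x-axis; with |KP| = 25.3, P = (48.3, 14.0). ∠KPM = 58.3° gives PM at -57.2° from the x-axis; with |PM| = 16.9, M = (57.4, -0.210). Then |BM| = |M − B| = 57.4.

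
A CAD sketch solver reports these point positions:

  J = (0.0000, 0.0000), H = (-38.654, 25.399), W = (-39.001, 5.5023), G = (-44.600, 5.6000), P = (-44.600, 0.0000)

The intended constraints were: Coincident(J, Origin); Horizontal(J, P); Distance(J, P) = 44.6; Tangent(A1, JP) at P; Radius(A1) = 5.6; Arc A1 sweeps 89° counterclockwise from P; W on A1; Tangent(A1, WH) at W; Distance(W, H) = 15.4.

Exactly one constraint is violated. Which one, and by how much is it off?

Distance(W, H) = 15.4 — off by 4.50.

J = (0.00, 0.00) ✓; J.y = 0.00, P.y = 0.00 ✓; |JP| = 44.60 ✓; ∠(GP, PJ) = 90.00° ✓; |GP| = 5.600 ✓; bearing(G→W) − bearing(G→P) = 89.00° ✓; |GW| = 5.600 ✓; ∠(GW, WH) = 90.00° ✓; |WH| = 19.90 ✗.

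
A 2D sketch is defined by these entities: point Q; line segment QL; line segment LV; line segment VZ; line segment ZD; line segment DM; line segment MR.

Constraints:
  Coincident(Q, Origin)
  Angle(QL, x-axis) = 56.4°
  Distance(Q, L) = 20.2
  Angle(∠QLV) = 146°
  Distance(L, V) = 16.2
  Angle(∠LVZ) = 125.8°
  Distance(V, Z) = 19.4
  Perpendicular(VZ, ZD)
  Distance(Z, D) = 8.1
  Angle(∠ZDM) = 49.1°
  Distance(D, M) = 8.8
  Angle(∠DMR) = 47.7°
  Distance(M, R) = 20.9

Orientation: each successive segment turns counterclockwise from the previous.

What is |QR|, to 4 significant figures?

54.97

∠ZDM = 49.1° gives DM at 5.500° from the x-axis; with |DM| = 8.8, M = (-0.6808, 38.50). ∠DMR = 47.7° gives MR at 137.8° from the x-axis; with |MR| = 20.9, R = (-16.16, 52.54). Then |QR| = |R − Q| = 54.97.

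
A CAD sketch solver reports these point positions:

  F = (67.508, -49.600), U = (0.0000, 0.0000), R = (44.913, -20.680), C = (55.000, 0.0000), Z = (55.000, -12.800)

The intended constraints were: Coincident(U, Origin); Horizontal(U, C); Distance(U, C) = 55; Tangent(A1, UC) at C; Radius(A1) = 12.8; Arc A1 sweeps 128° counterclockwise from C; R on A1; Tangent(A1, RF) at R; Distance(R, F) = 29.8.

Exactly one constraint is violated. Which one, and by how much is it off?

Distance(R, F) = 29.8 — off by 6.90.

U = (0.00, 0.00) ✓; U.y = 0.00, C.y = 0.00 ✓; |UC| = 55.00 ✓; ∠(ZC, CU) = 90.00° ✓; |ZC| = 12.80 ✓; bearing(Z→R) − bearing(Z→C) = 128.0° ✓; |ZR| = 12.80 ✓; ∠(ZR, RF) = 90.00° ✓; |RF| = 36.70 ✗.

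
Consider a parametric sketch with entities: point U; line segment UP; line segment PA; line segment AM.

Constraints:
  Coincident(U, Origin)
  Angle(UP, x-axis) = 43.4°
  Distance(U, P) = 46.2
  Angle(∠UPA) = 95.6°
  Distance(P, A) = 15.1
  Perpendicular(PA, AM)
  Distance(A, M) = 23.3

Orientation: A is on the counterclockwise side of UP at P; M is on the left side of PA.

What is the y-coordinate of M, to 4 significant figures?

29.39

∠UPA = 95.6°, so PA runs at 43.4° + (180° − 95.6°) = 127.8° from the x-axis; with |PA| = 15.1, A = P + 15.1·(cos 127.8°, sin 127.8°) = (24.31, 43.67). PA is perpendicular to AM; with |AM| = 23.3 on the left of PA, M = A + 23.3·(-0.7902, -0.6129) = (5.902, 29.39). So M.y = 29.39.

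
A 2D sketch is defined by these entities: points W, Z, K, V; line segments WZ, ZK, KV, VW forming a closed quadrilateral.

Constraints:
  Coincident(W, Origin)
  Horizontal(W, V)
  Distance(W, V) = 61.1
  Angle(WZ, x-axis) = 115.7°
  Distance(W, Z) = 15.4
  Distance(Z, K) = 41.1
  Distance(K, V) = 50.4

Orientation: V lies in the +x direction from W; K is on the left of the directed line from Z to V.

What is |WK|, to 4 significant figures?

46.08

W is at the origin; W and V share the same y with |WV| = 61.1 and V in +x, so V = (61.1, 0). WZ runs at 115.7° with |WZ| = 15.4, so Z = (-6.678, 13.88). K is determined by |ZK| = 41.1 and |KV| = 50.4 together: it lies at the intersection of circle(Z, 41.1) and circle(V, 50.4). With |ZV| = 69.18, the foot of the radical line on ZV is 28.44 from Z and the perpendicular offset is √(41.1² − 28.44²) = 29.67. Taking the left-of-ZV solution: K = (27.14, 37.24).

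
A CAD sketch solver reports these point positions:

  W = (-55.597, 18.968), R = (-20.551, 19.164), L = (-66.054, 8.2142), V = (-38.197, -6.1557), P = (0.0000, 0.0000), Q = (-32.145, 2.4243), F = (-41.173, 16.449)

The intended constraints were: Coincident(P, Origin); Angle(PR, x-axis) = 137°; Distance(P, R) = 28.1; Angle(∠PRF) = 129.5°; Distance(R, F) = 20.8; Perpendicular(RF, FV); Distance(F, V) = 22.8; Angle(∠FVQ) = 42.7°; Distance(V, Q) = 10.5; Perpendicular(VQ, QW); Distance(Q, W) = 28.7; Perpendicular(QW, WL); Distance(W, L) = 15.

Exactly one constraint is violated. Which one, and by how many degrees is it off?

Perpendicular(QW, WL) — off by 9.00°.

P = (0.00, 0.00) ✓; PR at 137.0° ✓; |PR| = 28.10 ✓; ∠PRF = 129.5° ✓; |RF| = 20.80 ✓; ∠(RF, FV) = 90.00° ✓; |FV| = 22.80 ✓; ∠FVQ = 42.70° ✓; |VQ| = 10.50 ✓; ∠(VQ, QW) = 90.00° ✓; |QW| = 28.70 ✓; ∠(QW, WL) = 81.00° ✗; |WL| = 15.00 ✓.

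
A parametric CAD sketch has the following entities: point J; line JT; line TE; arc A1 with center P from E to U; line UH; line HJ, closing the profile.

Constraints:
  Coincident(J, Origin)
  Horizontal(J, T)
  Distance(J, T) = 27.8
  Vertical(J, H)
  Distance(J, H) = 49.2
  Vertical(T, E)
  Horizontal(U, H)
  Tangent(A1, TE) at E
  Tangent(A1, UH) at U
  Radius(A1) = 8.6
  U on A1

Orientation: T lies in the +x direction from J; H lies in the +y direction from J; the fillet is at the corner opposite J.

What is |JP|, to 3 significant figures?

44.9

J and H share the same x with |JH| = 49.2 and H on the +y side, so H = (0.00, 49.2). The virtual corner opposite J is at (27.8, 49.2). Since A1 is tangent to TE there, PE ⟂ TE and since A1 is tangent to UH there, PU ⟂ UH, with radius 8.6, so the center P sits 8.6 in from both sides at P = (19.2, 40.6). Then |JP| = |P − J| = 44.9.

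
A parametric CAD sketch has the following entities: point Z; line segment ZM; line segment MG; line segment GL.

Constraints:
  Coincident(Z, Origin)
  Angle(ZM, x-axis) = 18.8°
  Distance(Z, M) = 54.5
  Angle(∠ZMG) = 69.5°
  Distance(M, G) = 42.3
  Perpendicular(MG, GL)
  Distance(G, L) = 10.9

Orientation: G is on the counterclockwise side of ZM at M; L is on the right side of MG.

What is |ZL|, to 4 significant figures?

66.16

∠ZMG = 69.5°, so MG runs at 18.8° + (180° − 69.5°) = 129.3° from the x-axis; with |MG| = 42.3, G = M + 42.3·(cos 129.3°, sin 129.3°) = (24.80, 50.30). The perpendicularity gives GL at right angles to MG; with |GL| = 10.9 on the right of MG, L = G + 10.9·(0.7738, 0.6334) = (33.24, 57.20). Then |ZL| = |L − Z| = 66.16.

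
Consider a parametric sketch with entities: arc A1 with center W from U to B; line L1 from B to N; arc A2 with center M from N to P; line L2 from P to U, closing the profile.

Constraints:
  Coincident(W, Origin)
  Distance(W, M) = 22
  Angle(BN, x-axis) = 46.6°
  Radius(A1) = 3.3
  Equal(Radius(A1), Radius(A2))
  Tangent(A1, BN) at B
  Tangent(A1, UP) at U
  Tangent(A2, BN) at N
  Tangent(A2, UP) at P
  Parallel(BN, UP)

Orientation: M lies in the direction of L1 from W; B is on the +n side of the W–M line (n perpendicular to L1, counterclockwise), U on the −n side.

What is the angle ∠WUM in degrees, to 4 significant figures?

81.47°

The slot axis is L1's direction at 46.6°, so u = (cos 46.6°, sin 46.6°) = (0.6871, 0.7266) and n = (−sin 46.6°, cos 46.6°) = (-0.7266, 0.6871). W is at the origin and M lies 22.0 along u from W, so M = 22.0·u = (15.12, 15.98). Tangency of A1 to both parallel lines with radius 3.3 puts B and U at W ± 3.3·n: B = (-2.398, 2.267), U = (2.398, -2.267). Then cos ∠WUM = UW·UM / (|UW||UM|), giving 81.47°.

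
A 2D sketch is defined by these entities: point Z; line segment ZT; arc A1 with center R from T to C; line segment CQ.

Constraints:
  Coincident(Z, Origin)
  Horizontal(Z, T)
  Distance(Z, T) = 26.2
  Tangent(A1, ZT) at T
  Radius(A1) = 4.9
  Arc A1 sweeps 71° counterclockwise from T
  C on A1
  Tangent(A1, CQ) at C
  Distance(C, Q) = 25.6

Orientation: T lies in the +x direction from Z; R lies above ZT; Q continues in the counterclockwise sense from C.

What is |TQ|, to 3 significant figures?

30.4

Z is at the origin; ZT is horizontal with |ZT| = 26.2 and T on the +x side, so T = (26.2, 0.00). Since A1 is tangent to ZT there, RT ⟂ ZT, so R = T + (0, 4.9) = (26.2, 4.90). On A1, T sits at bearing -90° from R; a 71° counterclockwise sweep puts C at bearing -19°, so C = R + 4.9·(cos -19°, sin -19°) = (30.8, 3.30). The tangent condition forces RC to be normal to CQ, so CQ runs along (−sin -19°, cos -19°); with |CQ| = 25.6, Q = (39.2, 27.5). Then |TQ| = |Q − T| = 30.4.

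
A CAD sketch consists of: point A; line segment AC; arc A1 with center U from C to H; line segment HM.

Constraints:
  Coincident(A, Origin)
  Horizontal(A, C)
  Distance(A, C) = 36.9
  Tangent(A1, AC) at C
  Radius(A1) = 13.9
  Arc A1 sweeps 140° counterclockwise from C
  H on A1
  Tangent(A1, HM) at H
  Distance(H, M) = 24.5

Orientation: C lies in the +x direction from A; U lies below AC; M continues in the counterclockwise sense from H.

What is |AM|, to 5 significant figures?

61.707

A is at the origin; A and C share the same y with |AC| = 36.9 and C on the +x side, so C = (36.900, 0.0000). Tangency of A1 to AC means the radius UC is perpendicular to AC, so U = C + (0, -13.9) = (36.900, -13.900). On A1, C sits at bearing 90° from U; a 140° counterclockwise sweep puts H at bearing 230°, so H = U + 13.9·(cos 230°, sin 230°) = (27.965, -24.548). A1 meets HM tangentially, so UH is at right angles to HM, so HM runs along (−sin 230°, cos 230°); with |HM| = 24.5, M = (46.733, -40.296). Then |AM| = |M − A| = 61.707.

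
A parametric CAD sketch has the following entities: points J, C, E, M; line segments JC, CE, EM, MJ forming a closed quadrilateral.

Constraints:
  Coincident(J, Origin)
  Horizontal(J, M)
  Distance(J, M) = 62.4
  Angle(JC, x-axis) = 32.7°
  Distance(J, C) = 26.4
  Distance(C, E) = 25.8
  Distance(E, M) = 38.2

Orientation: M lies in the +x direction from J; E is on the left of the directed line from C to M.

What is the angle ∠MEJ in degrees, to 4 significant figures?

86.11°

Checks: |CE| = 25.80 ✓; |EM| = 38.20 ✓.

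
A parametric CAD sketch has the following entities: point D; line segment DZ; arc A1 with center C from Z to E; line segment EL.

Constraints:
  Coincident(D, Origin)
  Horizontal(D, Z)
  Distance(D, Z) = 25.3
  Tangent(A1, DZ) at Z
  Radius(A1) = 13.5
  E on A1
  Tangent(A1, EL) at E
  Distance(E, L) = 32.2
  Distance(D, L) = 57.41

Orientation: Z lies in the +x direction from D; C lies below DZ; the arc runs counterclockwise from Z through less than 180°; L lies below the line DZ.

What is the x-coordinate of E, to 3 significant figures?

14.0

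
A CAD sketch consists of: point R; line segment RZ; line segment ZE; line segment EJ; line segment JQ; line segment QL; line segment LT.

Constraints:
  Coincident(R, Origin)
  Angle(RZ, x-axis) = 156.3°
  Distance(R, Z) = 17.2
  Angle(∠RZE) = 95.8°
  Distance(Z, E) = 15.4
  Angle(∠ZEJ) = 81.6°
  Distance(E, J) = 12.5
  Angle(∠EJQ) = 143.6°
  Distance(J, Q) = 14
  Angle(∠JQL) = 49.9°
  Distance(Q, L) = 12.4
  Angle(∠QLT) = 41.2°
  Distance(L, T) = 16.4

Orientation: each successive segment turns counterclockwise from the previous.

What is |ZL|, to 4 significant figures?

10.28

∠EJQ = 143.6° gives JQ at 15.30° from the x-axis; with |JQ| = 14.0, Q = (1.833, -7.296). ∠JQL = 49.9° gives QL at 145.4° from the x-axis; with |QL| = 12.4, L = (-8.374, -0.2545). Then |ZL| = |L − Z| = 10.28.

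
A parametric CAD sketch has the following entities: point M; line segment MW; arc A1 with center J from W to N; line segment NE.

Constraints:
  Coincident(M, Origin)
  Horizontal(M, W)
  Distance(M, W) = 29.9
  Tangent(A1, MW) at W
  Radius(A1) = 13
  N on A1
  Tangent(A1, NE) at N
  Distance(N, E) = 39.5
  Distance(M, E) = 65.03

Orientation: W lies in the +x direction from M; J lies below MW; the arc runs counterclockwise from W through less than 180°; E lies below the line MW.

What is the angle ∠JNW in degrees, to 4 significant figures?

31.64°

Checks: |JN| = 13.00 ✓; ∠(JN, NE) = 90.00° ✓; |NE| = 39.50 ✓; |ME| = 65.03 ✓.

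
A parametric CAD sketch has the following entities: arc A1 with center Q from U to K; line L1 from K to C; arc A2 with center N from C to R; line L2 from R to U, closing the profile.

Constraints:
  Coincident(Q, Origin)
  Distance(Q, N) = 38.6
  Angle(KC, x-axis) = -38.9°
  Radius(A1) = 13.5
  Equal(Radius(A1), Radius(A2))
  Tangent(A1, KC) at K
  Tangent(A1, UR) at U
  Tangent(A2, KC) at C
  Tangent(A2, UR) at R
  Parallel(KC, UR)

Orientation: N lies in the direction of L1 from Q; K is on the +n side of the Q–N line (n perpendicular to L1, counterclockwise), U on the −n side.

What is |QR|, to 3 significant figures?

40.9

The slot axis is L1's direction at -38.9°, so u = (cos -38.9°, sin -38.9°) = (0.778, -0.628) and n = (−sin -38.9°, cos -38.9°) = (0.628, 0.778). Q is at the origin and N lies 38.6 along u from Q, so N = 38.6·u = (30.0, -24.2). Tangency of A1 to both parallel lines with radius 13.5 puts K and U at Q ± 13.5·n: K = (8.48, 10.5), U = (-8.48, -10.5). Equal radii place C and R the same way about N: C = N + 13.5·n = (38.5, -13.7), R = N − 13.5·n = (21.6, -34.7). Then |QR| = |R − Q| = 40.9.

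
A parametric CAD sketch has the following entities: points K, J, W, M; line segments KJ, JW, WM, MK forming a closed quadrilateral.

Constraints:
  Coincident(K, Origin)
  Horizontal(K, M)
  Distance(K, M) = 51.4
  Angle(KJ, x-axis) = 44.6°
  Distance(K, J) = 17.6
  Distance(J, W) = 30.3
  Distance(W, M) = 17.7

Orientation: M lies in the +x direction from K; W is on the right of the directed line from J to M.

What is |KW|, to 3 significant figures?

36.2

Checks: |JW| = 30.30 ✓; |WM| = 17.70 ✓.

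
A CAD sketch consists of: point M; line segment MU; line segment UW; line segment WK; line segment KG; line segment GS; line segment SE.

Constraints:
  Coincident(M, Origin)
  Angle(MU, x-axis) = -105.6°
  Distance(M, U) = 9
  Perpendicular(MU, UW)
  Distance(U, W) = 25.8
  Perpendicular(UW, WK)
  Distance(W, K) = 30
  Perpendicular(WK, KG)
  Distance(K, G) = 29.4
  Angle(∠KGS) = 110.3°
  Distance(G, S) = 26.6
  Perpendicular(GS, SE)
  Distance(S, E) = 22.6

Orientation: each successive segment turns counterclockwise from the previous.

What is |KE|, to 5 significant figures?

37.135

M is at the origin; MU runs at -105.6° with length 9.0, so U = (-2.4203, -8.6685). The perpendicularity gives UW at right angles to MU, so UW runs at -15.600°; with |UW| = 25.8, W = (22.429, -15.607). UW ⟂ WK, so WK runs at 74.400°; with |WK| = 30.0, K = (30.497, 13.288). The perpendicularity gives KG at right angles to WK, so KG runs at 164.40°; with |KG| = 29.4, G = (2.1799, 21.195). ∠KGS = 110.3° gives GS at -125.90° from the x-axis; with |GS| = 26.6, S = (-13.418, -0.35258). GS is perpendicular to SE, so SE runs at -35.900°; with |SE| = 22.6, E = (4.8894, -13.605). Then |KE| = |E − K| = 37.135.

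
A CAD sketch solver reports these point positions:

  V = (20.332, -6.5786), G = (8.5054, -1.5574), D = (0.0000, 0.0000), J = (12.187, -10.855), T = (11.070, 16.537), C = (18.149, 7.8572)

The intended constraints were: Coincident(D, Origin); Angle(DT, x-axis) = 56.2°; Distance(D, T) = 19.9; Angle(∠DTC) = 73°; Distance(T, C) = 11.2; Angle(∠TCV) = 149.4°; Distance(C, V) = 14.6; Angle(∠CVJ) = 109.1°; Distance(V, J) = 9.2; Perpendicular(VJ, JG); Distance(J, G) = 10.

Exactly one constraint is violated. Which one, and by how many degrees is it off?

Perpendicular(VJ, JG) — off by 6.10°.

D = (0.00, 0.00) ✓; DT at 56.20° ✓; |DT| = 19.90 ✓; ∠DTC = 73.00° ✓; |TC| = 11.20 ✓; ∠TCV = 149.4° ✓; |CV| = 14.60 ✓; ∠CVJ = 109.1° ✓; |VJ| = 9.199 ✓; ∠(VJ, JG) = 96.10° ✗; |JG| = 10.00 ✓.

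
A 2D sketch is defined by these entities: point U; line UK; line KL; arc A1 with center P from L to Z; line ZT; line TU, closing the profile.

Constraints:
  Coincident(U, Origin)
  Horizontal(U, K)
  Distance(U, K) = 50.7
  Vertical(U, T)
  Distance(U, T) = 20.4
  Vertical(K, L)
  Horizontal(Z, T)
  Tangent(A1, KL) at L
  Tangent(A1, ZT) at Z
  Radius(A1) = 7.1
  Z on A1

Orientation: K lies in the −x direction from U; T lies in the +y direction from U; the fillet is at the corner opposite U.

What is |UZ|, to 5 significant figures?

48.136

The virtual corner opposite U is at (-50.700, 20.400). Tangency of A1 to KL means the radius PL is perpendicular to KL and the tangent condition forces PZ to be normal to ZT, with radius 7.1, so the center P sits 7.1 in from both sides at P = (-43.600, 13.300). That places the tangent points at L = (-50.700, 13.300) on KL and Z = (-43.600, 20.400) on ZT. Then |UZ| = |Z − U| = 48.136.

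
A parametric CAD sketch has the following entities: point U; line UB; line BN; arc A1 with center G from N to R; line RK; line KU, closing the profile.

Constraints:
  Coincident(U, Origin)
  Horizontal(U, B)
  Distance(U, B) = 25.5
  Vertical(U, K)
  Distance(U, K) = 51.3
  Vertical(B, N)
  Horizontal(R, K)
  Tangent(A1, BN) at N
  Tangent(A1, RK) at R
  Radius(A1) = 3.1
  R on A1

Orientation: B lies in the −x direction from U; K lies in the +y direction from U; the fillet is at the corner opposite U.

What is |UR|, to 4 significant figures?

55.98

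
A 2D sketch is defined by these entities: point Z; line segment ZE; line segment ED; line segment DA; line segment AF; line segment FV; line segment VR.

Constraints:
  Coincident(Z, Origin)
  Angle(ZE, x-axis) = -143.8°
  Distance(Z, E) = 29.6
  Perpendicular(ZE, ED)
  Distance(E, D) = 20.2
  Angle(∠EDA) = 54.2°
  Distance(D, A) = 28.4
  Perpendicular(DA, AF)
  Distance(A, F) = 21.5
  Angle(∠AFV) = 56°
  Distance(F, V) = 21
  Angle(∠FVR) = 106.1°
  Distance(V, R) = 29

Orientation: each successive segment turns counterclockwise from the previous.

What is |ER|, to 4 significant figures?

35.17

Z is at the origin; ZE runs at -143.8° with length 29.6, so E = (-23.89, -17.48). ZE ⟂ ED, so ED runs at -53.80°; with |ED| = 20.2, D = (-11.96, -33.78). ∠EDA = 54.2° gives DA at 72.00° from the x-axis; with |DA| = 28.4, A = (-3.180, -6.773). DA is perpendicular to AF, so AF runs at 162.0°; with |AF| = 21.5, F = (-23.63, -0.1287). ∠AFV = 56.0° gives FV at -74.00° from the x-axis; with |FV| = 21.0, V = (-17.84, -20.32). ∠FVR = 106.1° gives VR at -0.1000° from the x-axis; with |VR| = 29.0, R = (11.16, -20.37). Then |ER| = |R − E| = 35.17.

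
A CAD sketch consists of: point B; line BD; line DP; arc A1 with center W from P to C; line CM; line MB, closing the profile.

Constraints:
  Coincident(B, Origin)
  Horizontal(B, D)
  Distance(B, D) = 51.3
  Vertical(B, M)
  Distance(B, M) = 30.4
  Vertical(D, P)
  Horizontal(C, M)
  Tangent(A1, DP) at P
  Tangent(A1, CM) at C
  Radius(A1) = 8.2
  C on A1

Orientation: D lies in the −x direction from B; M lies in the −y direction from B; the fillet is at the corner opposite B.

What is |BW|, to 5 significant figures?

48.481

BM is vertical with |BM| = 30.4 and M on the −y side, so M = (0.0000, -30.400). The virtual corner opposite B is at (-51.300, -30.400). Since A1 is tangent to DP there, WP ⟂ DP and tangency of A1 to CM means the radius WC is perpendicular to CM, with radius 8.2, so the center W sits 8.2 in from both sides at W = (-43.100, -22.200). Then |BW| = |W − B| = 48.481.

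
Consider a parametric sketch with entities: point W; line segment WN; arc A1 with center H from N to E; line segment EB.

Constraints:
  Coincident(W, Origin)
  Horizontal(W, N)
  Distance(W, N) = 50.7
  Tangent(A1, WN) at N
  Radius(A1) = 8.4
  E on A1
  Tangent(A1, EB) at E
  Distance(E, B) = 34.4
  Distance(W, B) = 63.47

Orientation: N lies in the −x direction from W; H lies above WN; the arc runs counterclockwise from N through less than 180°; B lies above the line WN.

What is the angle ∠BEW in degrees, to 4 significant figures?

108.9°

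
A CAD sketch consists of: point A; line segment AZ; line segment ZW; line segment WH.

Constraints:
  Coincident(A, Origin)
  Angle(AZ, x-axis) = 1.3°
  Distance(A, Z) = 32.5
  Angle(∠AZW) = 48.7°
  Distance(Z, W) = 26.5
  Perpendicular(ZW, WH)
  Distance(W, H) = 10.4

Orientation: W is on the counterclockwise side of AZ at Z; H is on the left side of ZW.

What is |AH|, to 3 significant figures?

14.9

∠AZW = 48.7°, so ZW runs at 1.3° + (180° − 48.7°) = 133° from the x-axis; with |ZW| = 26.5, W = Z + 26.5·(cos 133°, sin 133°) = (14.6, 20.2). ZW is perpendicular to WH; with |WH| = 10.4 on the left of ZW, H = W + 10.4·(-0.736, -0.677) = (6.90, 13.2). Then |AH| = |H − A| = 14.9.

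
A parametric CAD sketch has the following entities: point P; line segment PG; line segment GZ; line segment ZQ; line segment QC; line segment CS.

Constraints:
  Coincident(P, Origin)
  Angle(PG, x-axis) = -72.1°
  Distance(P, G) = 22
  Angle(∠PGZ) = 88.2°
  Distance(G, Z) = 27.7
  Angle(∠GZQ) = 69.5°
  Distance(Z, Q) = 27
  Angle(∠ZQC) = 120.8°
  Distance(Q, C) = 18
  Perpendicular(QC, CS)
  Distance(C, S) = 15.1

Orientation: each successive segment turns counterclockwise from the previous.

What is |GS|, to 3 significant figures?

13.8

P is at the origin; PG runs at -72.1° with length 22.0, so G = (6.76, -20.9). ∠PGZ = 88.2° gives GZ at 19.7° from the x-axis; with |GZ| = 27.7, Z = (32.8, -11.6). ∠GZQ = 69.5° gives ZQ at 130° from the x-axis; with |ZQ| = 27.0, Q = (15.4, 9.02). ∠ZQC = 120.8° gives QC at -171° from the x-axis; with |QC| = 18.0, C = (-2.35, 6.09). QC is perpendicular to CS, so CS runs at -80.6°; with |CS| = 15.1, S = (0.121, -8.81). Then |GS| = |S − G| = 13.8.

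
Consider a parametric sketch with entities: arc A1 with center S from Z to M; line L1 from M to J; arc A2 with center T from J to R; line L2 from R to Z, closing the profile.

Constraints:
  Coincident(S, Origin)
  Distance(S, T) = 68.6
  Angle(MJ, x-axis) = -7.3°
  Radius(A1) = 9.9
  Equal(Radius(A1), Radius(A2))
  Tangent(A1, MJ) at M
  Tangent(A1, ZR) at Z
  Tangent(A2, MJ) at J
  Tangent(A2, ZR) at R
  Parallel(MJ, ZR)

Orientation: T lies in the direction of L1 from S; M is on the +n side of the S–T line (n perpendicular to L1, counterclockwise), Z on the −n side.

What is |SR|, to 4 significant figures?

69.31

The slot axis is L1's direction at -7.3°, so u = (cos -7.3°, sin -7.3°) = (0.9919, -0.1271) and n = (−sin -7.3°, cos -7.3°) = (0.1271, 0.9919). S is at the origin and T lies 68.6 along u from S, so T = 68.6·u = (68.04, -8.717). Tangency of A1 to both parallel lines with radius 9.9 puts M and Z at S ± 9.9·n: M = (1.258, 9.820), Z = (-1.258, -9.820). Equal radii place J and R the same way about T: J = T + 9.9·n = (69.30, 1.103), R = T − 9.9·n = (66.79, -18.54). Then |SR| = |R − S| = 69.31.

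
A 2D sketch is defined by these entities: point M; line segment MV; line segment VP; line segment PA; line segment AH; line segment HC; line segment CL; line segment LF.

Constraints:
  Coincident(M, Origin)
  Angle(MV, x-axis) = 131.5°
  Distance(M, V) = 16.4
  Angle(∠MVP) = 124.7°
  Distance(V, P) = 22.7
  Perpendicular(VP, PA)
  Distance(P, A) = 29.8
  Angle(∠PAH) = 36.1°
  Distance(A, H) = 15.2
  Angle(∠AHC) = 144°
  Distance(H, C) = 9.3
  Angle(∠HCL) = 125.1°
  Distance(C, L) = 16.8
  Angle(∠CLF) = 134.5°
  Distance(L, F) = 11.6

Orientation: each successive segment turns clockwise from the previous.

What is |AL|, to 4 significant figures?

31.63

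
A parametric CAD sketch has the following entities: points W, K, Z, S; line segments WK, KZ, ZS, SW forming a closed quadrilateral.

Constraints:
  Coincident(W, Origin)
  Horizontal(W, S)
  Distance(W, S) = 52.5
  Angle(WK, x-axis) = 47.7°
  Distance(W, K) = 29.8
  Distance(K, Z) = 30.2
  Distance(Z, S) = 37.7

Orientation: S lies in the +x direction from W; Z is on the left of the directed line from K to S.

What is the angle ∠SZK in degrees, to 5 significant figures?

69.569°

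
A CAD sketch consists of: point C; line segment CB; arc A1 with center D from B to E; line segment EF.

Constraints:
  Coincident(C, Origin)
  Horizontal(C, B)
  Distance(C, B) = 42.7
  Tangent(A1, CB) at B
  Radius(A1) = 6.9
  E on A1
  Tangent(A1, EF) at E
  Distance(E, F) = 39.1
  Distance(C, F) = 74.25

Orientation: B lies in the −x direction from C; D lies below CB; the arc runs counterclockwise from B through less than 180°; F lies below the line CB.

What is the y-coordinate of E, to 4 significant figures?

-4.792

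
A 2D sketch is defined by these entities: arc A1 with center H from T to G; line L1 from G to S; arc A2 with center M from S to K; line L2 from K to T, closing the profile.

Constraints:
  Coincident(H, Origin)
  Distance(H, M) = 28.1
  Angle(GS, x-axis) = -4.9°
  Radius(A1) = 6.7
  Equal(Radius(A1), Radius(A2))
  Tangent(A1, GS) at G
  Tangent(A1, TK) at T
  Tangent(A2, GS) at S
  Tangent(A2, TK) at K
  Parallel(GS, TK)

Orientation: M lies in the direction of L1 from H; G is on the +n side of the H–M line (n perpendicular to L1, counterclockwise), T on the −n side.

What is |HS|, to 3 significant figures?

28.9

The slot axis is L1's direction at -4.9°, so u = (cos -4.9°, sin -4.9°) = (0.996, -0.0854) and n = (−sin -4.9°, cos -4.9°) = (0.0854, 0.996). H is at the origin and M lies 28.1 along u from H, so M = 28.1·u = (28.0, -2.40). Tangency of A1 to both parallel lines with radius 6.7 puts G and T at H ± 6.7·n: G = (0.572, 6.68), T = (-0.572, -6.68). Equal radii place S and K the same way about M: S = M + 6.7·n = (28.6, 4.28), K = M − 6.7·n = (27.4, -9.08). Then |HS| = |S − H| = 28.9.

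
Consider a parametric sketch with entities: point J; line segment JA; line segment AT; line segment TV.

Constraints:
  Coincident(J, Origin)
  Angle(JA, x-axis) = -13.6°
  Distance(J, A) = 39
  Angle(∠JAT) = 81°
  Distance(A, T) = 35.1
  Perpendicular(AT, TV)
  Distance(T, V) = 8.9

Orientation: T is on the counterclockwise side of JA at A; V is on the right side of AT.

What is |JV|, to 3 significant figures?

55.6

J is at the origin; JA runs at -13.6° with length 39.0, so A = 39.0·(cos -13.6°, sin -13.6°) = (37.9, -9.17). ∠JAT = 81.0°, so AT runs at -13.6° + (180° − 81.0°) = 85.4° from the x-axis; with |AT| = 35.1, T = A + 35.1·(cos 85.4°, sin 85.4°) = (40.7, 25.8). AT is perpendicular to TV; with |TV| = 8.9 on the right of AT, V = T + 8.9·(0.997, -0.0802) = (49.6, 25.1). Then |JV| = |V − J| = 55.6.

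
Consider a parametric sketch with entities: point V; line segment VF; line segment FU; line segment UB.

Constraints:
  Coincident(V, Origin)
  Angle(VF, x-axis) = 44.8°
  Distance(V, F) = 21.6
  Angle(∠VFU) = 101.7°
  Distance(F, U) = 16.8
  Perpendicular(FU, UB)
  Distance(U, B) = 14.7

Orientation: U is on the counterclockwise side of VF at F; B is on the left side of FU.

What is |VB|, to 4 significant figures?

22.14

V is at the origin; VF runs at 44.8° with length 21.6, so F = 21.6·(cos 44.8°, sin 44.8°) = (15.33, 15.22). ∠VFU = 101.7°, so FU runs at 44.8° + (180° − 101.7°) = 123.1° from the x-axis; with |FU| = 16.8, U = F + 16.8·(cos 123.1°, sin 123.1°) = (6.152, 29.29). FU ⟂ UB; with |UB| = 14.7 on the left of FU, B = U + 14.7·(-0.8377, -0.5461) = (-6.162, 21.27). Then |VB| = |B − V| = 22.14.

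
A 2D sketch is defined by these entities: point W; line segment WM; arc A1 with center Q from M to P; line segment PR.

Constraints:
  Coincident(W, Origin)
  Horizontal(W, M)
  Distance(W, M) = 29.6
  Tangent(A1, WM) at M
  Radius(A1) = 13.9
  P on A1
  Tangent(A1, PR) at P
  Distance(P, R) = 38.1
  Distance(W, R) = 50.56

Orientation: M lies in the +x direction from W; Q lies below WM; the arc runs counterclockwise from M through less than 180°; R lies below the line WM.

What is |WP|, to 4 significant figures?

19.79

W is at the origin; WM is horizontal with |WM| = 29.6 and M on the +x side, so M = (29.60, 0.000). A1 meets WM tangentially, so QM is at right angles to WM, so Q = M + (0, -13.9) = (29.60, -13.90). Since QP ⟂ PR (tangency), |QR| = √(13.9² + 38.1²) = 40.56 regardless of where P sits on A1. So R lies on both circle(W, 50.56) and circle(Q, 40.56); the below-WM intersection is R = (10.21, -49.52). P is the foot of the tangent from R: P = (15.85, -11.84).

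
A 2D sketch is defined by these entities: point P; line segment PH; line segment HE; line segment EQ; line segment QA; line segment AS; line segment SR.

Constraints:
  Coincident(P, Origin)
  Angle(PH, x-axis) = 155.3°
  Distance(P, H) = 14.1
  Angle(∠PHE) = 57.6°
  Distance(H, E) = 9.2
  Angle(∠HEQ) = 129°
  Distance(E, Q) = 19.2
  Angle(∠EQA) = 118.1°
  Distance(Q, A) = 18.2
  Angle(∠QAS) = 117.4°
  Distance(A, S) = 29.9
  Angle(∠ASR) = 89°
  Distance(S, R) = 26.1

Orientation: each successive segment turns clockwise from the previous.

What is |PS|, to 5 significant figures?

32.033

P is at the origin; PH runs at 155.3° with length 14.1, so H = (-12.810, 5.8919). ∠PHE = 57.6° gives HE at 32.900° from the x-axis; with |HE| = 9.2, E = (-5.0855, 10.889). ∠HEQ = 129.0° gives EQ at -18.100° from the x-axis; with |EQ| = 19.2, Q = (13.164, 4.9241). ∠EQA = 118.1° gives QA at -80.000° from the x-axis; with |QA| = 18.2, A = (16.325, -12.999). ∠QAS = 117.4° gives AS at -142.60° from the x-axis; with |AS| = 29.9, S = (-7.4282, -31.160). Then |PS| = |S − P| = 32.033.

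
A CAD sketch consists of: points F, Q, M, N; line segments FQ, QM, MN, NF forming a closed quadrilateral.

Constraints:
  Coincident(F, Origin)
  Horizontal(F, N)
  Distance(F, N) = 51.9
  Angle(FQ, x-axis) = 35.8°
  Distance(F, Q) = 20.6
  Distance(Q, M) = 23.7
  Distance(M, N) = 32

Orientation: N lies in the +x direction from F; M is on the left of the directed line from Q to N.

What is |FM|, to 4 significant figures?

44.28

Checks: |QM| = 23.70 ✓; |MN| = 32.00 ✓.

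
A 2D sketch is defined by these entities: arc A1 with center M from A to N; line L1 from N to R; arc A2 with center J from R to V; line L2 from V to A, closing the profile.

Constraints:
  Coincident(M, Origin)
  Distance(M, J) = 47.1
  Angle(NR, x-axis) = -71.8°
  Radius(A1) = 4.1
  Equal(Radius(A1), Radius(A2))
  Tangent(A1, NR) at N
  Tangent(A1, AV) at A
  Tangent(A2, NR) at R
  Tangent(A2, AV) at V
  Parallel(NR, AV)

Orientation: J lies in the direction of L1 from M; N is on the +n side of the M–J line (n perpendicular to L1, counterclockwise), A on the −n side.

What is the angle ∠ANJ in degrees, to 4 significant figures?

85.03°

M is at the origin and J lies 47.1 along u from M, so J = 47.1·u = (14.71, -44.74). Tangency of A1 to both parallel lines with radius 4.1 puts N and A at M ± 4.1·n: N = (3.895, 1.281), A = (-3.895, -1.281). Then cos ∠ANJ = NA·NJ / (|NA||NJ|), giving 85.03°.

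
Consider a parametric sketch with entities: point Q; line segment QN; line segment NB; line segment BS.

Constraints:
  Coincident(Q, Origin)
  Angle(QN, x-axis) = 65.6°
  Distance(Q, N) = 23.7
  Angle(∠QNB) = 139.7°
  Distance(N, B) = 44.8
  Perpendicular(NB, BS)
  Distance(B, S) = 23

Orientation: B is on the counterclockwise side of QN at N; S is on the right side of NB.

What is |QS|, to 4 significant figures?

73.64

Q is at the origin; QN runs at 65.6° with length 23.7, so N = 23.7·(cos 65.6°, sin 65.6°) = (9.791, 21.58). ∠QNB = 139.7°, so NB runs at 65.6° + (180° − 139.7°) = 105.9° from the x-axis; with |NB| = 44.8, B = N + 44.8·(cos 105.9°, sin 105.9°) = (-2.483, 64.67). NB ⟂ BS; with |BS| = 23.0 on the right of NB, S = B + 23.0·(0.9617, 0.2740) = (19.64, 70.97). Then |QS| = |S − Q| = 73.64.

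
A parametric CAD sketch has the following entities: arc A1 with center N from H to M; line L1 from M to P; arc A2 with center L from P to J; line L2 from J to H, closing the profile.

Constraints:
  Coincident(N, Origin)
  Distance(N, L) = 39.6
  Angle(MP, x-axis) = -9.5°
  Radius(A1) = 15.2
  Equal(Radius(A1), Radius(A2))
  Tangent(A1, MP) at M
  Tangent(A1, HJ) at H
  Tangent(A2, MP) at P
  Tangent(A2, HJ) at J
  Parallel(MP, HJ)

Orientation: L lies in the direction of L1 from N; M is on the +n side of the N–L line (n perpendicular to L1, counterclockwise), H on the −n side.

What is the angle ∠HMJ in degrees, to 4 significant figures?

52.49°

Tangency of A1 to both parallel lines with radius 15.2 puts M and H at N ± 15.2·n: M = (2.509, 14.99), H = (-2.509, -14.99). Equal radii place P and J the same way about L: P = L + 15.2·n = (41.57, 8.456), J = L − 15.2·n = (36.55, -21.53). Then cos ∠HMJ = MH·MJ / (|MH||MJ|), giving 52.49°.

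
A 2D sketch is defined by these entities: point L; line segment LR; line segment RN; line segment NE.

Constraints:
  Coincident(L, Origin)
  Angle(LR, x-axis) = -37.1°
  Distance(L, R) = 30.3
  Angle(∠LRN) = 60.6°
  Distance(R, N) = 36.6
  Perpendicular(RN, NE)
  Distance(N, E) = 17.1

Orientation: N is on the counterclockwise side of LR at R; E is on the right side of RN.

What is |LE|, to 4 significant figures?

48.62

L is at the origin; LR runs at -37.1° with length 30.3, so R = 30.3·(cos -37.1°, sin -37.1°) = (24.17, -18.28). ∠LRN = 60.6°, so RN runs at -37.1° + (180° − 60.6°) = 82.30° from the x-axis; with |RN| = 36.6, N = R + 36.6·(cos 82.30°, sin 82.30°) = (29.07, 17.99). RN ⟂ NE; with |NE| = 17.1 on the right of RN, E = N + 17.1·(0.9910, -0.1340) = (46.02, 15.70). Then |LE| = |E − L| = 48.62.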